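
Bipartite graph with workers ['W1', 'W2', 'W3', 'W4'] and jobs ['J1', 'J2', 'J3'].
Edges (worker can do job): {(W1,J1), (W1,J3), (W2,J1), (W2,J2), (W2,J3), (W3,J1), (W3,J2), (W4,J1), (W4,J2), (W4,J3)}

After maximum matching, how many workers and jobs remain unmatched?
Unmatched: 1 workers, 0 jobs

Maximum matching size: 3
Workers: 4 total, 3 matched, 1 unmatched
Jobs: 3 total, 3 matched, 0 unmatched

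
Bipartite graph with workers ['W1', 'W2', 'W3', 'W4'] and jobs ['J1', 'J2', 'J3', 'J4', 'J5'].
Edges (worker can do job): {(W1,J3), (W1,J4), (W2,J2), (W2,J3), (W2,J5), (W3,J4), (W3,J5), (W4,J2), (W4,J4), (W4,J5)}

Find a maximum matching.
Matching: {(W1,J3), (W2,J2), (W3,J5), (W4,J4)}

Maximum matching (size 4):
  W1 → J3
  W2 → J2
  W3 → J5
  W4 → J4

Each worker is assigned to at most one job, and each job to at most one worker.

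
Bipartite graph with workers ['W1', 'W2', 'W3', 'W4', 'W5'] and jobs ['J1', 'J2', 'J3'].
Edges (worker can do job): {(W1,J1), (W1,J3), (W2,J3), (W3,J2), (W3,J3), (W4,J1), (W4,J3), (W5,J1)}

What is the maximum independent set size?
Maximum independent set = 5

By König's theorem:
- Min vertex cover = Max matching = 3
- Max independent set = Total vertices - Min vertex cover
- Max independent set = 8 - 3 = 5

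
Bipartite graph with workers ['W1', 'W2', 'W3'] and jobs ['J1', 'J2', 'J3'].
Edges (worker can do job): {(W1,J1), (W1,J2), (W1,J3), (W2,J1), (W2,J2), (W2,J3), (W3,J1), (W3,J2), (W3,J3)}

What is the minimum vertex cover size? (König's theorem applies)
Minimum vertex cover size = 3

By König's theorem: in bipartite graphs,
min vertex cover = max matching = 3

Maximum matching has size 3, so minimum vertex cover also has size 3.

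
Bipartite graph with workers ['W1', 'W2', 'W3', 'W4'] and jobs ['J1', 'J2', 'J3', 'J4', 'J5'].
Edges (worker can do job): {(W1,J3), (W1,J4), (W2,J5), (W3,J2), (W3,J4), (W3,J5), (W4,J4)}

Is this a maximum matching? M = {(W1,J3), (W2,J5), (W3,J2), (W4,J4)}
Yes, size 4 is maximum

Proposed matching has size 4.
Maximum matching size for this graph: 4.

This is a maximum matching.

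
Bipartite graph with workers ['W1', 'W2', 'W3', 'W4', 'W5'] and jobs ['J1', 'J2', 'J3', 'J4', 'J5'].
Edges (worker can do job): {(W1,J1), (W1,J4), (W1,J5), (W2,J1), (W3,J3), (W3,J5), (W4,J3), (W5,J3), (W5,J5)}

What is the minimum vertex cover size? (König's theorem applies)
Minimum vertex cover size = 4

By König's theorem: in bipartite graphs,
min vertex cover = max matching = 4

Maximum matching has size 4, so minimum vertex cover also has size 4.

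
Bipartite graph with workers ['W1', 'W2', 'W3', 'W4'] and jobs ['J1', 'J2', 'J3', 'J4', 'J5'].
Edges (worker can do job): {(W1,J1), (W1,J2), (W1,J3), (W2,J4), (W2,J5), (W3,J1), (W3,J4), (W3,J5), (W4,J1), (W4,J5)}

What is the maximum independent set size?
Maximum independent set = 5

By König's theorem:
- Min vertex cover = Max matching = 4
- Max independent set = Total vertices - Min vertex cover
- Max independent set = 9 - 4 = 5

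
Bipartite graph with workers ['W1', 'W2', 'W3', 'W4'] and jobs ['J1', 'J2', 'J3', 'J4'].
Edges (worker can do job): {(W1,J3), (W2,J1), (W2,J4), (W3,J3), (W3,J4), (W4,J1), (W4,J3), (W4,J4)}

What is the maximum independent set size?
Maximum independent set = 5

By König's theorem:
- Min vertex cover = Max matching = 3
- Max independent set = Total vertices - Min vertex cover
- Max independent set = 8 - 3 = 5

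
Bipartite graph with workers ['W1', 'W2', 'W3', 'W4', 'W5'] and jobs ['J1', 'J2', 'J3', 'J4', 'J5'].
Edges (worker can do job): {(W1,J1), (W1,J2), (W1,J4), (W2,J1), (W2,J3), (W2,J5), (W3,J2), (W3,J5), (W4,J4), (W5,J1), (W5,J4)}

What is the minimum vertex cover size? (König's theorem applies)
Minimum vertex cover size = 5

By König's theorem: in bipartite graphs,
min vertex cover = max matching = 5

Maximum matching has size 5, so minimum vertex cover also has size 5.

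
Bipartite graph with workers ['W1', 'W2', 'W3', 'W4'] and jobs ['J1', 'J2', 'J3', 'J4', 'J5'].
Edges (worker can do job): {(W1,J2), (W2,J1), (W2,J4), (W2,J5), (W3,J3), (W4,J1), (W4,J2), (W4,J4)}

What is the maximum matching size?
Maximum matching size = 4

Maximum matching: {(W1,J2), (W2,J1), (W3,J3), (W4,J4)}
Size: 4

This assigns 4 workers to 4 distinct jobs.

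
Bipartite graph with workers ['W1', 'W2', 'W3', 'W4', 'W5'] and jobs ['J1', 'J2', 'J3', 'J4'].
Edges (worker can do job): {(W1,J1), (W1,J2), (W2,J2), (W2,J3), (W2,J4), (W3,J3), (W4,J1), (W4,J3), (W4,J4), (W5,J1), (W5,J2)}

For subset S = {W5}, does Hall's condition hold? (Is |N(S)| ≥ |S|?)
Yes: |N(S)| = 2, |S| = 1

Subset S = {W5}
Neighbors N(S) = {J1, J2}

|N(S)| = 2, |S| = 1
Hall's condition: |N(S)| ≥ |S| is satisfied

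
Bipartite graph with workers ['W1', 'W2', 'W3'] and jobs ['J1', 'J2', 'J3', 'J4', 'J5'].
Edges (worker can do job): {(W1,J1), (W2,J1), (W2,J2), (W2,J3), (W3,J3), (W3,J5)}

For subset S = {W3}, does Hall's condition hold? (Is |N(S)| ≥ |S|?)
Yes: |N(S)| = 2, |S| = 1

Subset S = {W3}
Neighbors N(S) = {J3, J5}

|N(S)| = 2, |S| = 1
Hall's condition: |N(S)| ≥ |S| is satisfied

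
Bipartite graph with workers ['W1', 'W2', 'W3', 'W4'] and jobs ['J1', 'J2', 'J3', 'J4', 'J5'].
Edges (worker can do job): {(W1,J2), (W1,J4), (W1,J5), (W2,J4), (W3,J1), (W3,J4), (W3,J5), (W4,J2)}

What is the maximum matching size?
Maximum matching size = 4

Maximum matching: {(W1,J5), (W2,J4), (W3,J1), (W4,J2)}
Size: 4

This assigns 4 workers to 4 distinct jobs.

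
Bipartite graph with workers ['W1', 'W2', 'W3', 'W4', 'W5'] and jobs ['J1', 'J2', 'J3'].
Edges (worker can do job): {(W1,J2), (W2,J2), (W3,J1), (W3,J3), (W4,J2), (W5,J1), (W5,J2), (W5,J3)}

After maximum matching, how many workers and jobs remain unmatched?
Unmatched: 2 workers, 0 jobs

Maximum matching size: 3
Workers: 5 total, 3 matched, 2 unmatched
Jobs: 3 total, 3 matched, 0 unmatched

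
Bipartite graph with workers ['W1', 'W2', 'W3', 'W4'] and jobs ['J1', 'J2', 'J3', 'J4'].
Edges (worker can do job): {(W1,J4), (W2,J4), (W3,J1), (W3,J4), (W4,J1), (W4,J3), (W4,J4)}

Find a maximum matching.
Matching: {(W1,J4), (W3,J1), (W4,J3)}

Maximum matching (size 3):
  W1 → J4
  W3 → J1
  W4 → J3

Each worker is assigned to at most one job, and each job to at most one worker.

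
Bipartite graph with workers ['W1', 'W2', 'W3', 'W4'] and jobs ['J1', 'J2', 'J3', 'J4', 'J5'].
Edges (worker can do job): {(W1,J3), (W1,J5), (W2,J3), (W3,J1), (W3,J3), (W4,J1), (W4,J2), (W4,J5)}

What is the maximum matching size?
Maximum matching size = 4

Maximum matching: {(W1,J5), (W2,J3), (W3,J1), (W4,J2)}
Size: 4

This assigns 4 workers to 4 distinct jobs.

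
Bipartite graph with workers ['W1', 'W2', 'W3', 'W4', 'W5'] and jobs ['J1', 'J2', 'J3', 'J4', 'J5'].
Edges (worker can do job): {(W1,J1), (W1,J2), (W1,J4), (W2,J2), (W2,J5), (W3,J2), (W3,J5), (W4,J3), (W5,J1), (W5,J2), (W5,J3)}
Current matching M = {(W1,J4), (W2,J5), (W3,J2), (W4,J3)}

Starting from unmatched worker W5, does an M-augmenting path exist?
Yes: W5 → J1

An M-augmenting path alternates non-matching / matching edges, starting and ending at unmatched vertices.
Path: W5 → J1
(J1 is unmatched in M, so the path is augmenting.)
Flipping edges along this path would increase |M| from 4 to 5.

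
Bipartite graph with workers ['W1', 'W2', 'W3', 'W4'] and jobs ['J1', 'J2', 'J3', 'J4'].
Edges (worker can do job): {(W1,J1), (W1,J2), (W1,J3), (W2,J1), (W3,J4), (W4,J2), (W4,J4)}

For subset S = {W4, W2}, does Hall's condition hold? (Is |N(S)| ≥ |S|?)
Yes: |N(S)| = 3, |S| = 2

Subset S = {W4, W2}
Neighbors N(S) = {J1, J2, J4}

|N(S)| = 3, |S| = 2
Hall's condition: |N(S)| ≥ |S| is satisfied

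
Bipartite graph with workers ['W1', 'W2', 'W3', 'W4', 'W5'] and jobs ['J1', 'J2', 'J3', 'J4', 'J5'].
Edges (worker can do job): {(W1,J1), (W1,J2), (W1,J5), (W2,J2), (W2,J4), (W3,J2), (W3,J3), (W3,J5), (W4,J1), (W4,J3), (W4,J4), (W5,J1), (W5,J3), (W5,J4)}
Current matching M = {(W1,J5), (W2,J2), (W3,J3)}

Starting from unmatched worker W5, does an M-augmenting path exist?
Yes: W5 → J3 → W3 → J2 → W2 → J4

An M-augmenting path alternates non-matching / matching edges, starting and ending at unmatched vertices.
Path: W5 → J3 → W3 → J2 → W2 → J4
(J4 is unmatched in M, so the path is augmenting.)
Flipping edges along this path would increase |M| from 3 to 4.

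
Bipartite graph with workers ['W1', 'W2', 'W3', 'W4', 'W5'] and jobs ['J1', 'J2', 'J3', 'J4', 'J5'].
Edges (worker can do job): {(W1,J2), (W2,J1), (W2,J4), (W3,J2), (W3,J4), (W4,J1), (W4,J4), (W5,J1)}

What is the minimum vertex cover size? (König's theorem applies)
Minimum vertex cover size = 3

By König's theorem: in bipartite graphs,
min vertex cover = max matching = 3

Maximum matching has size 3, so minimum vertex cover also has size 3.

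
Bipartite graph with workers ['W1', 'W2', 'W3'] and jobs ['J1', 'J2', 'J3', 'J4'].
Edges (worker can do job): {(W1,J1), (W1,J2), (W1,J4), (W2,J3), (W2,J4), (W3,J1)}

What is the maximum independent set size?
Maximum independent set = 4

By König's theorem:
- Min vertex cover = Max matching = 3
- Max independent set = Total vertices - Min vertex cover
- Max independent set = 7 - 3 = 4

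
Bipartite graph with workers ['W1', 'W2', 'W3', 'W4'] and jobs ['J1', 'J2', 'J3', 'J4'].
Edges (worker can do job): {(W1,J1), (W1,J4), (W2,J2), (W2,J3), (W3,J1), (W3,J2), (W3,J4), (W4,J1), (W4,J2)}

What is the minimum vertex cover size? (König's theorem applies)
Minimum vertex cover size = 4

By König's theorem: in bipartite graphs,
min vertex cover = max matching = 4

Maximum matching has size 4, so minimum vertex cover also has size 4.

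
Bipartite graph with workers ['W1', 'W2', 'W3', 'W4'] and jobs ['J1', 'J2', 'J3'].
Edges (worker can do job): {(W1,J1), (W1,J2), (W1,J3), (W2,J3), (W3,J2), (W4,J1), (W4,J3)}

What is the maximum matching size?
Maximum matching size = 3

Maximum matching: {(W1,J1), (W3,J2), (W4,J3)}
Size: 3

This assigns 3 workers to 3 distinct jobs.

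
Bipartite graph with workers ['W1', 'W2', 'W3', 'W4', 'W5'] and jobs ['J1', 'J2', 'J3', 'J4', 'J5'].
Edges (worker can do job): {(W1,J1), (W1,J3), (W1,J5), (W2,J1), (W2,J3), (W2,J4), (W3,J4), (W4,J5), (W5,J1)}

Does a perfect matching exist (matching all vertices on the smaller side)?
No, maximum matching has size 4 < 5

Maximum matching has size 4, need 5 for perfect matching.
Unmatched workers: ['W2']
Unmatched jobs: ['J2']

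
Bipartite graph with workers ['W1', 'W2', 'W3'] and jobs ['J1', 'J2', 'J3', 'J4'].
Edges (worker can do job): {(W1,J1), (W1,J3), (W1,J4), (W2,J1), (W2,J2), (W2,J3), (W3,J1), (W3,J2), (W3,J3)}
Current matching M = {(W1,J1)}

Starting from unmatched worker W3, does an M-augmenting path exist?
Yes: W3 → J2

An M-augmenting path alternates non-matching / matching edges, starting and ending at unmatched vertices.
Path: W3 → J2
(J2 is unmatched in M, so the path is augmenting.)
Flipping edges along this path would increase |M| from 1 to 2.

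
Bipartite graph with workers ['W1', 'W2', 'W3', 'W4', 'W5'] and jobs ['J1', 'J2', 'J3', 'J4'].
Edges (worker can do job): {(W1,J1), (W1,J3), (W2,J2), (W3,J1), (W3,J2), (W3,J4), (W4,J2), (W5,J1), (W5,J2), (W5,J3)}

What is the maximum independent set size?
Maximum independent set = 5

By König's theorem:
- Min vertex cover = Max matching = 4
- Max independent set = Total vertices - Min vertex cover
- Max independent set = 9 - 4 = 5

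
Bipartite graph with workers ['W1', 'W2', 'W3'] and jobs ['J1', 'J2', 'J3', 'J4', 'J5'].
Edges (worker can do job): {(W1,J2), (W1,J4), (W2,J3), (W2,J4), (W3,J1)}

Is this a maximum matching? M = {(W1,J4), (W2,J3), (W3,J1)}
Yes, size 3 is maximum

Proposed matching has size 3.
Maximum matching size for this graph: 3.

This is a maximum matching.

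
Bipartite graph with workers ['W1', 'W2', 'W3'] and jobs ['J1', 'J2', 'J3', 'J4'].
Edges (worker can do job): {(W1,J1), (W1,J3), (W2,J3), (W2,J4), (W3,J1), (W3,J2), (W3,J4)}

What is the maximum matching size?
Maximum matching size = 3

Maximum matching: {(W1,J3), (W2,J4), (W3,J2)}
Size: 3

This assigns 3 workers to 3 distinct jobs.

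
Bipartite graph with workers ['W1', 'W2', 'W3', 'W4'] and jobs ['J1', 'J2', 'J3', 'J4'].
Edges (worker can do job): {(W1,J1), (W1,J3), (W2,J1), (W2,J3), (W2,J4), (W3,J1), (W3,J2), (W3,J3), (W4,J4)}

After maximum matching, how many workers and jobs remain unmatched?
Unmatched: 0 workers, 0 jobs

Maximum matching size: 4
Workers: 4 total, 4 matched, 0 unmatched
Jobs: 4 total, 4 matched, 0 unmatched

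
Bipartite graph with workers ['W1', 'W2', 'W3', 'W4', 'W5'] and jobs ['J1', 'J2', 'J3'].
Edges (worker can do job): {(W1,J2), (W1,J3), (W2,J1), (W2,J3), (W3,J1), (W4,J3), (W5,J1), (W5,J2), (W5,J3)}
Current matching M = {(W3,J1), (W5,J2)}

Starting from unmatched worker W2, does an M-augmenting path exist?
Yes: W2 → J3

An M-augmenting path alternates non-matching / matching edges, starting and ending at unmatched vertices.
Path: W2 → J3
(J3 is unmatched in M, so the path is augmenting.)
Flipping edges along this path would increase |M| from 2 to 3.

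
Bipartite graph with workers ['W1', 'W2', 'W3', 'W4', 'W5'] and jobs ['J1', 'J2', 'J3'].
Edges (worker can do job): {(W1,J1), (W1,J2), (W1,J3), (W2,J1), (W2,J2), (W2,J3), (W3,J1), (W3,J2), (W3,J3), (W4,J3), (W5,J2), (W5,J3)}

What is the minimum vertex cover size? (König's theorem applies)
Minimum vertex cover size = 3

By König's theorem: in bipartite graphs,
min vertex cover = max matching = 3

Maximum matching has size 3, so minimum vertex cover also has size 3.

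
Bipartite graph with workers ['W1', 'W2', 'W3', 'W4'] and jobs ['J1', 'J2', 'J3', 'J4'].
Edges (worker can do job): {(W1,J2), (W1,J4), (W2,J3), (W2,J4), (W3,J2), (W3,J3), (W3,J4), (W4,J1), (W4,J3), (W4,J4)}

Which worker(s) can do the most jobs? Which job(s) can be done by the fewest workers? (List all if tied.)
Most versatile: W3, W4 (3 jobs); Least covered: J1 (1 workers)

Worker degrees (jobs they can do): W1:2, W2:2, W3:3, W4:3
Job degrees (workers who can do it): J1:1, J2:2, J3:3, J4:4

Maximum worker degree is 3, achieved by: W3, W4
Minimum job degree is 1, achieved by: J1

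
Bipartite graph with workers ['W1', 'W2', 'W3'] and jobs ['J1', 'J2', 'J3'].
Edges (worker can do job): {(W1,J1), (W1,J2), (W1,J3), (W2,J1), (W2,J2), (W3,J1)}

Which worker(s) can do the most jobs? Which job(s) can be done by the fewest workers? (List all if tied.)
Most versatile: W1 (3 jobs); Least covered: J3 (1 workers)

Worker degrees (jobs they can do): W1:3, W2:2, W3:1
Job degrees (workers who can do it): J1:3, J2:2, J3:1

Maximum worker degree is 3, achieved by: W1
Minimum job degree is 1, achieved by: J3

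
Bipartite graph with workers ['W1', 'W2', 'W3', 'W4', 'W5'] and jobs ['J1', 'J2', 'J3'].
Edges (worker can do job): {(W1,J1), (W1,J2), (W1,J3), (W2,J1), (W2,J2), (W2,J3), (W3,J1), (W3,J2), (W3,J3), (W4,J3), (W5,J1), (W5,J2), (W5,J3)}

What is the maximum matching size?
Maximum matching size = 3

Maximum matching: {(W1,J2), (W3,J3), (W5,J1)}
Size: 3

This assigns 3 workers to 3 distinct jobs.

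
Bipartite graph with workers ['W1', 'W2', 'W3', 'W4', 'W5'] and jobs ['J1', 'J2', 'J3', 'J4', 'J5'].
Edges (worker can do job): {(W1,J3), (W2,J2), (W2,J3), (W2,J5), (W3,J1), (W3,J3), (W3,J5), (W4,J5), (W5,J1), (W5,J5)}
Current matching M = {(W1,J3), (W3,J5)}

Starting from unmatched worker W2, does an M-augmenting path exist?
Yes: W2 → J2

An M-augmenting path alternates non-matching / matching edges, starting and ending at unmatched vertices.
Path: W2 → J2
(J2 is unmatched in M, so the path is augmenting.)
Flipping edges along this path would increase |M| from 2 to 3.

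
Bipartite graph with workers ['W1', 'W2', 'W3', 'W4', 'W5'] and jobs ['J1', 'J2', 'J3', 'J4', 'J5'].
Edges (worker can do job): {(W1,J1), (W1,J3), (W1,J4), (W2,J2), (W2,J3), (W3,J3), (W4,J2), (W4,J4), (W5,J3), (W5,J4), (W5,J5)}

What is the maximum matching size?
Maximum matching size = 5

Maximum matching: {(W1,J1), (W2,J2), (W3,J3), (W4,J4), (W5,J5)}
Size: 5

This assigns 5 workers to 5 distinct jobs.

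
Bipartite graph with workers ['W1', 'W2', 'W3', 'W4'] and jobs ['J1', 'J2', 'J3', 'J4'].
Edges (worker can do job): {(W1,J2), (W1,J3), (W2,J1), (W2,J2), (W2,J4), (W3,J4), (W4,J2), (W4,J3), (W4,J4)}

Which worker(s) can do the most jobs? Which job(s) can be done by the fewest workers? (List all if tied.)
Most versatile: W2, W4 (3 jobs); Least covered: J1 (1 workers)

Worker degrees (jobs they can do): W1:2, W2:3, W3:1, W4:3
Job degrees (workers who can do it): J1:1, J2:3, J3:2, J4:3

Maximum worker degree is 3, achieved by: W2, W4
Minimum job degree is 1, achieved by: J1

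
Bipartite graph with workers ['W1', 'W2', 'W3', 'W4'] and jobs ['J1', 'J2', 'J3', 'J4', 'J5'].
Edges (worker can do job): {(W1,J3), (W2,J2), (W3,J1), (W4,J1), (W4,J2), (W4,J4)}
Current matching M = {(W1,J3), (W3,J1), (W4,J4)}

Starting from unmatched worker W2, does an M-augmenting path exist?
Yes: W2 → J2

An M-augmenting path alternates non-matching / matching edges, starting and ending at unmatched vertices.
Path: W2 → J2
(J2 is unmatched in M, so the path is augmenting.)
Flipping edges along this path would increase |M| from 3 to 4.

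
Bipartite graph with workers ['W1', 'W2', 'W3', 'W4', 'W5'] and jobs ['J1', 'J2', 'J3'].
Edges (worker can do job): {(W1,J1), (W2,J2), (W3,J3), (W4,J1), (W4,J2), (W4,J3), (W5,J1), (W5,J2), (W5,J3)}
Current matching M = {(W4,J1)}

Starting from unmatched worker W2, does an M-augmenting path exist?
Yes: W2 → J2

An M-augmenting path alternates non-matching / matching edges, starting and ending at unmatched vertices.
Path: W2 → J2
(J2 is unmatched in M, so the path is augmenting.)
Flipping edges along this path would increase |M| from 1 to 2.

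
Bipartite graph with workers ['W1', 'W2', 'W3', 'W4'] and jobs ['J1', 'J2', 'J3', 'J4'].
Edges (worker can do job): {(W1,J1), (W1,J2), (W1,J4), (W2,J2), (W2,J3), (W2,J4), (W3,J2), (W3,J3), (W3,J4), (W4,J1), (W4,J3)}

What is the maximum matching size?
Maximum matching size = 4

Maximum matching: {(W1,J4), (W2,J3), (W3,J2), (W4,J1)}
Size: 4

This assigns 4 workers to 4 distinct jobs.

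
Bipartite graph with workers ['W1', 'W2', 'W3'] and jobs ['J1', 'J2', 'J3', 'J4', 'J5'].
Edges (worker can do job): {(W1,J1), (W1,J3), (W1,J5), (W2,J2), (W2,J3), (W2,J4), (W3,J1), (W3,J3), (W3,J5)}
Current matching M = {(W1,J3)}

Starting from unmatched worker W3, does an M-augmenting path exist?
Yes: W3 → J5

An M-augmenting path alternates non-matching / matching edges, starting and ending at unmatched vertices.
Path: W3 → J5
(J5 is unmatched in M, so the path is augmenting.)
Flipping edges along this path would increase |M| from 1 to 2.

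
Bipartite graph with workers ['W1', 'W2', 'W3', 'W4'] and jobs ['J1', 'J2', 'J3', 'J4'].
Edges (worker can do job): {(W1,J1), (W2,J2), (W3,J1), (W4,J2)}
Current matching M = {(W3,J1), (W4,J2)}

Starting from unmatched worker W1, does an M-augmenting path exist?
No augmenting path from W1

Alternating search from W1 reaches jobs: {J1}.
Every reachable job is already matched in M, and following those matched edges back to workers exposes no further unvisited jobs.
No M-augmenting path from W1 exists.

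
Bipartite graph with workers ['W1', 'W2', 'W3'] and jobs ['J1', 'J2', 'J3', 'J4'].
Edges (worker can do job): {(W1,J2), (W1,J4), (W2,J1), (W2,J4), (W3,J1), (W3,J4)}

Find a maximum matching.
Matching: {(W1,J2), (W2,J1), (W3,J4)}

Maximum matching (size 3):
  W1 → J2
  W2 → J1
  W3 → J4

Each worker is assigned to at most one job, and each job to at most one worker.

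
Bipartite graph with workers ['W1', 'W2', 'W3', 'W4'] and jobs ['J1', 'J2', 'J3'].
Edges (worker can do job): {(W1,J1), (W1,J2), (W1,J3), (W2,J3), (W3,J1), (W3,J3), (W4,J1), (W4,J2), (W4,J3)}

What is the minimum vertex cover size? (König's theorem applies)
Minimum vertex cover size = 3

By König's theorem: in bipartite graphs,
min vertex cover = max matching = 3

Maximum matching has size 3, so minimum vertex cover also has size 3.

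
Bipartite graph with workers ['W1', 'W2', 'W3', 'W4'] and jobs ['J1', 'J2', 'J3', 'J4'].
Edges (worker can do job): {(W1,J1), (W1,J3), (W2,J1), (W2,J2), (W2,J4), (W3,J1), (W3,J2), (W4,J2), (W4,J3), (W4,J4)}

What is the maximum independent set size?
Maximum independent set = 4

By König's theorem:
- Min vertex cover = Max matching = 4
- Max independent set = Total vertices - Min vertex cover
- Max independent set = 8 - 4 = 4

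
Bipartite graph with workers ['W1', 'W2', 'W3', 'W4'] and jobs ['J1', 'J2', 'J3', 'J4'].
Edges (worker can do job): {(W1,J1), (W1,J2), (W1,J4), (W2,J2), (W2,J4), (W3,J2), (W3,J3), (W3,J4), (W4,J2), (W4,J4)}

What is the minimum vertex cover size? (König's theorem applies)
Minimum vertex cover size = 4

By König's theorem: in bipartite graphs,
min vertex cover = max matching = 4

Maximum matching has size 4, so minimum vertex cover also has size 4.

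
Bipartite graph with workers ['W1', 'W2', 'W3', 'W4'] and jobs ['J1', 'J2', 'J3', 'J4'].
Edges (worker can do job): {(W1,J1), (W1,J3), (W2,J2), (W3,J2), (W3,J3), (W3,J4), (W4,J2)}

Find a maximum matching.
Matching: {(W1,J1), (W3,J4), (W4,J2)}

Maximum matching (size 3):
  W1 → J1
  W3 → J4
  W4 → J2

Each worker is assigned to at most one job, and each job to at most one worker.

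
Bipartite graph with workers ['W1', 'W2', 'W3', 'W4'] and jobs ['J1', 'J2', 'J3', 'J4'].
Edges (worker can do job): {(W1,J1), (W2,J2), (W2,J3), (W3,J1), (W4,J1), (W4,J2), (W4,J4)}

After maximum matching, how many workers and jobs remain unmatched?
Unmatched: 1 workers, 1 jobs

Maximum matching size: 3
Workers: 4 total, 3 matched, 1 unmatched
Jobs: 4 total, 3 matched, 1 unmatched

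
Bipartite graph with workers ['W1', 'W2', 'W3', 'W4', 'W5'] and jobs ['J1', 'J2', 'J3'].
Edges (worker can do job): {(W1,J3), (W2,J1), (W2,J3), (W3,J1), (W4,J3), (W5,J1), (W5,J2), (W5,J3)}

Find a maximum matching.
Matching: {(W3,J1), (W4,J3), (W5,J2)}

Maximum matching (size 3):
  W3 → J1
  W4 → J3
  W5 → J2

Each worker is assigned to at most one job, and each job to at most one worker.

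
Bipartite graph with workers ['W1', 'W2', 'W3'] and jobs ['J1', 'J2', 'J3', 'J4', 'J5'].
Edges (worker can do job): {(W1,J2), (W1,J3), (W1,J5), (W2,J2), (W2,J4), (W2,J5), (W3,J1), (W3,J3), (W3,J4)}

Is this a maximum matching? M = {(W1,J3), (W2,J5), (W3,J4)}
Yes, size 3 is maximum

Proposed matching has size 3.
Maximum matching size for this graph: 3.

This is a maximum matching.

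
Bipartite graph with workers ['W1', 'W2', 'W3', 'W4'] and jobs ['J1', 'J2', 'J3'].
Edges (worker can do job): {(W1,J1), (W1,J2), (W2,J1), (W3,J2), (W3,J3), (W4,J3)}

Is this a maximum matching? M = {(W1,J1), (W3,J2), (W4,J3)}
Yes, size 3 is maximum

Proposed matching has size 3.
Maximum matching size for this graph: 3.

This is a maximum matching.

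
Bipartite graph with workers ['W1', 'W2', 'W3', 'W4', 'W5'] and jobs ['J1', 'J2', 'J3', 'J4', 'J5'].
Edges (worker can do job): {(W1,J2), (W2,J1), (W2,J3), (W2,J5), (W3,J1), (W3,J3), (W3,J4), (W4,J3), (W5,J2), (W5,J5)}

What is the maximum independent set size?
Maximum independent set = 5

By König's theorem:
- Min vertex cover = Max matching = 5
- Max independent set = Total vertices - Min vertex cover
- Max independent set = 10 - 5 = 5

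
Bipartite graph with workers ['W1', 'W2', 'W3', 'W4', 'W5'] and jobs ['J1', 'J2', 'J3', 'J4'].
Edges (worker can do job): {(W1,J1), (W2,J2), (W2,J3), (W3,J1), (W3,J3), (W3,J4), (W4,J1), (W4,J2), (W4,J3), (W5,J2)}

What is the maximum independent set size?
Maximum independent set = 5

By König's theorem:
- Min vertex cover = Max matching = 4
- Max independent set = Total vertices - Min vertex cover
- Max independent set = 9 - 4 = 5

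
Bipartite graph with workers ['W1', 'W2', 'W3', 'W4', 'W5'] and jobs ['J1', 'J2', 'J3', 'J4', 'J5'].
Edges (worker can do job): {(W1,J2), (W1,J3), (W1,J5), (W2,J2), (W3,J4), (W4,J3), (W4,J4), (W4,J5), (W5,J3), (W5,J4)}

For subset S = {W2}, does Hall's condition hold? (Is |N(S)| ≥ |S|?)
Yes: |N(S)| = 1, |S| = 1

Subset S = {W2}
Neighbors N(S) = {J2}

|N(S)| = 1, |S| = 1
Hall's condition: |N(S)| ≥ |S| is satisfied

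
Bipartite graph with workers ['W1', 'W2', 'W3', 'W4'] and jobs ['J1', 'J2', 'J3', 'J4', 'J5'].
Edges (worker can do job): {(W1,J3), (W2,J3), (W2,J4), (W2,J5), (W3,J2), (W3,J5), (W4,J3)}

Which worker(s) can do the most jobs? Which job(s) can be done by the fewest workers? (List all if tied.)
Most versatile: W2 (3 jobs); Least covered: J1 (0 workers)

Worker degrees (jobs they can do): W1:1, W2:3, W3:2, W4:1
Job degrees (workers who can do it): J1:0, J2:1, J3:3, J4:1, J5:2

Maximum worker degree is 3, achieved by: W2
Minimum job degree is 0, achieved by: J1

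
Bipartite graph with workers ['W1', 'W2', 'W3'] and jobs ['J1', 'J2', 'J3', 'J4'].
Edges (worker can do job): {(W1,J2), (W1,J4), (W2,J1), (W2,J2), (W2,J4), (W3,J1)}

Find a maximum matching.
Matching: {(W1,J4), (W2,J2), (W3,J1)}

Maximum matching (size 3):
  W1 → J4
  W2 → J2
  W3 → J1

Each worker is assigned to at most one job, and each job to at most one worker.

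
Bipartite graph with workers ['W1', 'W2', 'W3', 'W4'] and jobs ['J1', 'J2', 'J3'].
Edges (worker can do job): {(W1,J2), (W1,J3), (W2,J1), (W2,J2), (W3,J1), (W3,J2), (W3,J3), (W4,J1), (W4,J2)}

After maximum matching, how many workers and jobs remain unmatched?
Unmatched: 1 workers, 0 jobs

Maximum matching size: 3
Workers: 4 total, 3 matched, 1 unmatched
Jobs: 3 total, 3 matched, 0 unmatched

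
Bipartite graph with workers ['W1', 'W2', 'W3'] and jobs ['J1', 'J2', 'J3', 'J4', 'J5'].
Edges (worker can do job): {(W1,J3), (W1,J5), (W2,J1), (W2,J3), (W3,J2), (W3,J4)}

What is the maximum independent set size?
Maximum independent set = 5

By König's theorem:
- Min vertex cover = Max matching = 3
- Max independent set = Total vertices - Min vertex cover
- Max independent set = 8 - 3 = 5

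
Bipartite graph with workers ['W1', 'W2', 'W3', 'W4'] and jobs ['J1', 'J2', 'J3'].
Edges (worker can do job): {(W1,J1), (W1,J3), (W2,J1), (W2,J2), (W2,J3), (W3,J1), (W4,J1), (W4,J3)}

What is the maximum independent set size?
Maximum independent set = 4

By König's theorem:
- Min vertex cover = Max matching = 3
- Max independent set = Total vertices - Min vertex cover
- Max independent set = 7 - 3 = 4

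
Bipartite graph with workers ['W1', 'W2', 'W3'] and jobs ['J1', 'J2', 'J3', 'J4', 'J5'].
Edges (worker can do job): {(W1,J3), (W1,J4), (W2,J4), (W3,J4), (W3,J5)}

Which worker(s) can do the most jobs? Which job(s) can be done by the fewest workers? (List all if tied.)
Most versatile: W1, W3 (2 jobs); Least covered: J1, J2 (0 workers)

Worker degrees (jobs they can do): W1:2, W2:1, W3:2
Job degrees (workers who can do it): J1:0, J2:0, J3:1, J4:3, J5:1

Maximum worker degree is 2, achieved by: W1, W3
Minimum job degree is 0, achieved by: J1, J2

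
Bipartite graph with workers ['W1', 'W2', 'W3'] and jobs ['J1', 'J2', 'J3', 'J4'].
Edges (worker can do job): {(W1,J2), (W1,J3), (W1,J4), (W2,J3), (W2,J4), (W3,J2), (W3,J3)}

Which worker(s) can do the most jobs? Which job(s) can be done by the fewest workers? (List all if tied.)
Most versatile: W1 (3 jobs); Least covered: J1 (0 workers)

Worker degrees (jobs they can do): W1:3, W2:2, W3:2
Job degrees (workers who can do it): J1:0, J2:2, J3:3, J4:2

Maximum worker degree is 3, achieved by: W1
Minimum job degree is 0, achieved by: J1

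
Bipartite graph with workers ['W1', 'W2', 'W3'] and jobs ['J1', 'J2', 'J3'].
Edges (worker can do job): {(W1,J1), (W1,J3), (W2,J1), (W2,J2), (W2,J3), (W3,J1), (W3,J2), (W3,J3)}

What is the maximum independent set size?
Maximum independent set = 3

By König's theorem:
- Min vertex cover = Max matching = 3
- Max independent set = Total vertices - Min vertex cover
- Max independent set = 6 - 3 = 3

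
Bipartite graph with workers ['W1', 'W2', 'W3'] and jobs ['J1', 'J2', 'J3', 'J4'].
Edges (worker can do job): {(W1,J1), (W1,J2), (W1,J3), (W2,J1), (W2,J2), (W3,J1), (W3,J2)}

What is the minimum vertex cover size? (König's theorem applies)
Minimum vertex cover size = 3

By König's theorem: in bipartite graphs,
min vertex cover = max matching = 3

Maximum matching has size 3, so minimum vertex cover also has size 3.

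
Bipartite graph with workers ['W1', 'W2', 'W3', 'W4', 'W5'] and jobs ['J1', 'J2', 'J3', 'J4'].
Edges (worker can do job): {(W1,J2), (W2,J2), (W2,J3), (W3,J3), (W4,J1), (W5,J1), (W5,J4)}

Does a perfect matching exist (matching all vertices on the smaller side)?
Yes, perfect matching exists (size 4)

Perfect matching: {(W1,J2), (W3,J3), (W4,J1), (W5,J4)}
All 4 vertices on the smaller side are matched.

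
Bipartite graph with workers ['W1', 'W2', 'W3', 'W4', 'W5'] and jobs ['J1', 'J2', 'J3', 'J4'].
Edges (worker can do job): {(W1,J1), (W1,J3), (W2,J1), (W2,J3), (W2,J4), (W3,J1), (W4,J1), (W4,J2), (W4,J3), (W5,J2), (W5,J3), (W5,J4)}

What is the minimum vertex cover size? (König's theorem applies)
Minimum vertex cover size = 4

By König's theorem: in bipartite graphs,
min vertex cover = max matching = 4

Maximum matching has size 4, so minimum vertex cover also has size 4.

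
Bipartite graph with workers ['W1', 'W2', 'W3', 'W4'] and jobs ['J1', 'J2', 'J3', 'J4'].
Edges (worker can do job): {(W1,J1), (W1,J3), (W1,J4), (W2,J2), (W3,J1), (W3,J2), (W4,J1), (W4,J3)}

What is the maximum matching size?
Maximum matching size = 4

Maximum matching: {(W1,J4), (W2,J2), (W3,J1), (W4,J3)}
Size: 4

This assigns 4 workers to 4 distinct jobs.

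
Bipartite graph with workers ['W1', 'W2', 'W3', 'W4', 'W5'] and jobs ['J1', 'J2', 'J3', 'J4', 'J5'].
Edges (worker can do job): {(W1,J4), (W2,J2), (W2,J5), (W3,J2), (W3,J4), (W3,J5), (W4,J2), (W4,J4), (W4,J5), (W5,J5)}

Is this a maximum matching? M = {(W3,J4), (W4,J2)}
No, size 2 is not maximum

Proposed matching has size 2.
Maximum matching size for this graph: 3.

This is NOT maximum - can be improved to size 3.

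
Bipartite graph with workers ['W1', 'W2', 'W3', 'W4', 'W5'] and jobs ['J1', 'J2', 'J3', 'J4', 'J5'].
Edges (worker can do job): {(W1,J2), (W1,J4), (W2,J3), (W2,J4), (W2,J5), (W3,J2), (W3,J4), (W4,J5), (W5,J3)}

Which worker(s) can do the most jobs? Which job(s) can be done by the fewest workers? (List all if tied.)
Most versatile: W2 (3 jobs); Least covered: J1 (0 workers)

Worker degrees (jobs they can do): W1:2, W2:3, W3:2, W4:1, W5:1
Job degrees (workers who can do it): J1:0, J2:2, J3:2, J4:3, J5:2

Maximum worker degree is 3, achieved by: W2
Minimum job degree is 0, achieved by: J1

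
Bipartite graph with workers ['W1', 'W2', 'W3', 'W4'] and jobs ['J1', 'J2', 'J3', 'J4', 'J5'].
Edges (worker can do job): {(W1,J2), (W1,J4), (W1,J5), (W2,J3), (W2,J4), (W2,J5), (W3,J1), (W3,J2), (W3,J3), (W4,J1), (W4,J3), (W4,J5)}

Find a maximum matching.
Matching: {(W1,J5), (W2,J4), (W3,J2), (W4,J3)}

Maximum matching (size 4):
  W1 → J5
  W2 → J4
  W3 → J2
  W4 → J3

Each worker is assigned to at most one job, and each job to at most one worker.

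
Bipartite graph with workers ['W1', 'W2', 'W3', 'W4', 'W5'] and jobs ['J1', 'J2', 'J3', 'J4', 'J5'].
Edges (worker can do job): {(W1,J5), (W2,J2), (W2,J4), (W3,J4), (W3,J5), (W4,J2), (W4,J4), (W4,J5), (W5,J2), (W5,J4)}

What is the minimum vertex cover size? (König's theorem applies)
Minimum vertex cover size = 3

By König's theorem: in bipartite graphs,
min vertex cover = max matching = 3

Maximum matching has size 3, so minimum vertex cover also has size 3.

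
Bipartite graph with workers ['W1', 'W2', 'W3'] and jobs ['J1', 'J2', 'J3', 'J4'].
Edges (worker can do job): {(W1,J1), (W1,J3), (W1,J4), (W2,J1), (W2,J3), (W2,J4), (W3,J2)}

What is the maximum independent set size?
Maximum independent set = 4

By König's theorem:
- Min vertex cover = Max matching = 3
- Max independent set = Total vertices - Min vertex cover
- Max independent set = 7 - 3 = 4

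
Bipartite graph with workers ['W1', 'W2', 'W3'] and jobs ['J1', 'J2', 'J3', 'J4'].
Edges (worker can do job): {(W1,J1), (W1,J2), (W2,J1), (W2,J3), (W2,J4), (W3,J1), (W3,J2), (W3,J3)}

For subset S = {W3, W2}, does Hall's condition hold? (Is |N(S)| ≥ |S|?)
Yes: |N(S)| = 4, |S| = 2

Subset S = {W3, W2}
Neighbors N(S) = {J1, J2, J3, J4}

|N(S)| = 4, |S| = 2
Hall's condition: |N(S)| ≥ |S| is satisfied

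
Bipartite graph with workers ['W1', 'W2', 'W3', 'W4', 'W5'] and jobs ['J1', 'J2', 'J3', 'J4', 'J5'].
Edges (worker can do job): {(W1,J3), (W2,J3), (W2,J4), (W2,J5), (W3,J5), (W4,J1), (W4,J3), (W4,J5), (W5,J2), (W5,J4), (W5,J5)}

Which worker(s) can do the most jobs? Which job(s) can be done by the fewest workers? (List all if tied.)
Most versatile: W2, W4, W5 (3 jobs); Least covered: J1, J2 (1 workers)

Worker degrees (jobs they can do): W1:1, W2:3, W3:1, W4:3, W5:3
Job degrees (workers who can do it): J1:1, J2:1, J3:3, J4:2, J5:4

Maximum worker degree is 3, achieved by: W2, W4, W5
Minimum job degree is 1, achieved by: J1, J2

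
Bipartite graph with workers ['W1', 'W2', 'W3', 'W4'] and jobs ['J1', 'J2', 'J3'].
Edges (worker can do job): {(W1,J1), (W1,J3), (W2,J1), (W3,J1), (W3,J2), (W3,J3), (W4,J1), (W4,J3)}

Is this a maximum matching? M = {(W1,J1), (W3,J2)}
No, size 2 is not maximum

Proposed matching has size 2.
Maximum matching size for this graph: 3.

This is NOT maximum - can be improved to size 3.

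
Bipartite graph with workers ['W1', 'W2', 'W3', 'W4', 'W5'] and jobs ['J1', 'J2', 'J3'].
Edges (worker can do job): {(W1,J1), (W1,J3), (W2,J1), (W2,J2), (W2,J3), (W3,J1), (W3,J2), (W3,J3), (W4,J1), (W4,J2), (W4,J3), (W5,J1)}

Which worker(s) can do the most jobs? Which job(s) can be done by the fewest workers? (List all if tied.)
Most versatile: W2, W3, W4 (3 jobs); Least covered: J2 (3 workers)

Worker degrees (jobs they can do): W1:2, W2:3, W3:3, W4:3, W5:1
Job degrees (workers who can do it): J1:5, J2:3, J3:4

Maximum worker degree is 3, achieved by: W2, W3, W4
Minimum job degree is 3, achieved by: J2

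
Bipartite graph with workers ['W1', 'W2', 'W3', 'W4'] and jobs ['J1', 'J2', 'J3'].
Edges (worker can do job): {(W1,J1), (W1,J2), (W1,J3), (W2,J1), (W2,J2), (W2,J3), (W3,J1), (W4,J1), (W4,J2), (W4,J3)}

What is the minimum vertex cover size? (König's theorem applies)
Minimum vertex cover size = 3

By König's theorem: in bipartite graphs,
min vertex cover = max matching = 3

Maximum matching has size 3, so minimum vertex cover also has size 3.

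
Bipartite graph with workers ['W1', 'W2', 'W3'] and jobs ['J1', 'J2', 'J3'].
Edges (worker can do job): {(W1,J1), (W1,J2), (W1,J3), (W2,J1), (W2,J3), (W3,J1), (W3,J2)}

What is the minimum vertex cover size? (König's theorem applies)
Minimum vertex cover size = 3

By König's theorem: in bipartite graphs,
min vertex cover = max matching = 3

Maximum matching has size 3, so minimum vertex cover also has size 3.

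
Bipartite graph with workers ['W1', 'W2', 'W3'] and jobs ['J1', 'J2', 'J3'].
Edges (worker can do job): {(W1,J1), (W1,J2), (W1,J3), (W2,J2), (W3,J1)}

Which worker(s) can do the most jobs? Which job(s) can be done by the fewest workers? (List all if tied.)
Most versatile: W1 (3 jobs); Least covered: J3 (1 workers)

Worker degrees (jobs they can do): W1:3, W2:1, W3:1
Job degrees (workers who can do it): J1:2, J2:2, J3:1

Maximum worker degree is 3, achieved by: W1
Minimum job degree is 1, achieved by: J3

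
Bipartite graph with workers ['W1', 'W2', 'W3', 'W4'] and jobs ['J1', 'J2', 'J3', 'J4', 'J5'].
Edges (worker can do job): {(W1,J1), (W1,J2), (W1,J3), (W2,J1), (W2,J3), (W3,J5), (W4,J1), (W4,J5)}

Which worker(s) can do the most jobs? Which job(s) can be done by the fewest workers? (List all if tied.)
Most versatile: W1 (3 jobs); Least covered: J4 (0 workers)

Worker degrees (jobs they can do): W1:3, W2:2, W3:1, W4:2
Job degrees (workers who can do it): J1:3, J2:1, J3:2, J4:0, J5:2

Maximum worker degree is 3, achieved by: W1
Minimum job degree is 0, achieved by: J4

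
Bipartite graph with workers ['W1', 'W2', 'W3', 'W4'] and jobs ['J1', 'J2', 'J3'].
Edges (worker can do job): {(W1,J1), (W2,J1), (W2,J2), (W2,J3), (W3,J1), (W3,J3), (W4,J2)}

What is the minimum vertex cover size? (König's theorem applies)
Minimum vertex cover size = 3

By König's theorem: in bipartite graphs,
min vertex cover = max matching = 3

Maximum matching has size 3, so minimum vertex cover also has size 3.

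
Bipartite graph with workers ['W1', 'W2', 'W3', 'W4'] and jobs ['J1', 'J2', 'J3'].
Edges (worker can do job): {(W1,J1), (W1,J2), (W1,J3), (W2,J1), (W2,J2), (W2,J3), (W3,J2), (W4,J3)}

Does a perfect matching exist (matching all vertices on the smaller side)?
Yes, perfect matching exists (size 3)

Perfect matching: {(W1,J1), (W3,J2), (W4,J3)}
All 3 vertices on the smaller side are matched.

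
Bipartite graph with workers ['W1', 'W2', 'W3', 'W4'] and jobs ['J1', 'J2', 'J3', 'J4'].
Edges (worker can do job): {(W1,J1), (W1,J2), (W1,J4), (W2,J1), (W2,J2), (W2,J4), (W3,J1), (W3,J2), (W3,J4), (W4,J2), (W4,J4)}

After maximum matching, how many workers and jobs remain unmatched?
Unmatched: 1 workers, 1 jobs

Maximum matching size: 3
Workers: 4 total, 3 matched, 1 unmatched
Jobs: 4 total, 3 matched, 1 unmatched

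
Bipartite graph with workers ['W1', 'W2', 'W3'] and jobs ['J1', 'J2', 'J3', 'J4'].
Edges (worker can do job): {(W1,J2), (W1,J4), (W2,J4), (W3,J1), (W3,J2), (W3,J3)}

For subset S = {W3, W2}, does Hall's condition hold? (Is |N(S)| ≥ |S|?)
Yes: |N(S)| = 4, |S| = 2

Subset S = {W3, W2}
Neighbors N(S) = {J1, J2, J3, J4}

|N(S)| = 4, |S| = 2
Hall's condition: |N(S)| ≥ |S| is satisfied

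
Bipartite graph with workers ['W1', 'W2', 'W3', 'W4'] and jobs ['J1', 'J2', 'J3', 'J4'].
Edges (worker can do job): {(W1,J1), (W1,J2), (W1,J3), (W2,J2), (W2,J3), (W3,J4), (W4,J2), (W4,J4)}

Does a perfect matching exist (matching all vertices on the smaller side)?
Yes, perfect matching exists (size 4)

Perfect matching: {(W1,J1), (W2,J3), (W3,J4), (W4,J2)}
All 4 vertices on the smaller side are matched.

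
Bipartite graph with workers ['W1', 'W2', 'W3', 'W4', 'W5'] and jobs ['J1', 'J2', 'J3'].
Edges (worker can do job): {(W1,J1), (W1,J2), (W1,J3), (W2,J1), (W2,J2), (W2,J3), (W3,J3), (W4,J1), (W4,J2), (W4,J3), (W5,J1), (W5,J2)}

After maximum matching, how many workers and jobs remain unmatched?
Unmatched: 2 workers, 0 jobs

Maximum matching size: 3
Workers: 5 total, 3 matched, 2 unmatched
Jobs: 3 total, 3 matched, 0 unmatched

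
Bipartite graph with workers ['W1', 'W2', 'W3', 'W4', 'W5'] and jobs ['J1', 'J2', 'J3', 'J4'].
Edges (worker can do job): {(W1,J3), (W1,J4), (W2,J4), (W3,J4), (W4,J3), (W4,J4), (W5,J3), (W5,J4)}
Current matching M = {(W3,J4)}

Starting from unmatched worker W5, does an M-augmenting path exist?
Yes: W5 → J3

An M-augmenting path alternates non-matching / matching edges, starting and ending at unmatched vertices.
Path: W5 → J3
(J3 is unmatched in M, so the path is augmenting.)
Flipping edges along this path would increase |M| from 1 to 2.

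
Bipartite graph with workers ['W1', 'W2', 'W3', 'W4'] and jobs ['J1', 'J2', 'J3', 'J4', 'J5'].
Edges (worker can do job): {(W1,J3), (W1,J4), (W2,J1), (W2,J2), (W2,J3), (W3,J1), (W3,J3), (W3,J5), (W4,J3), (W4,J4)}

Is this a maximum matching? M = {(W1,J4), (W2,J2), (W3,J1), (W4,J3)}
Yes, size 4 is maximum

Proposed matching has size 4.
Maximum matching size for this graph: 4.

This is a maximum matching.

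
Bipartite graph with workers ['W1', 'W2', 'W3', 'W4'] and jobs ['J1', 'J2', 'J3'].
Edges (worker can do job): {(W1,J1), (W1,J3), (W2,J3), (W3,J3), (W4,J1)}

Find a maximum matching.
Matching: {(W3,J3), (W4,J1)}

Maximum matching (size 2):
  W3 → J3
  W4 → J1

Each worker is assigned to at most one job, and each job to at most one worker.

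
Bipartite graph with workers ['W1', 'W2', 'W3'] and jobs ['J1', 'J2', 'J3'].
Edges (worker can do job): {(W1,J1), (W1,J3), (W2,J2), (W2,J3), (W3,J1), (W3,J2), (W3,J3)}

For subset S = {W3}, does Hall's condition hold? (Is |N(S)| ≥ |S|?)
Yes: |N(S)| = 3, |S| = 1

Subset S = {W3}
Neighbors N(S) = {J1, J2, J3}

|N(S)| = 3, |S| = 1
Hall's condition: |N(S)| ≥ |S| is satisfied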